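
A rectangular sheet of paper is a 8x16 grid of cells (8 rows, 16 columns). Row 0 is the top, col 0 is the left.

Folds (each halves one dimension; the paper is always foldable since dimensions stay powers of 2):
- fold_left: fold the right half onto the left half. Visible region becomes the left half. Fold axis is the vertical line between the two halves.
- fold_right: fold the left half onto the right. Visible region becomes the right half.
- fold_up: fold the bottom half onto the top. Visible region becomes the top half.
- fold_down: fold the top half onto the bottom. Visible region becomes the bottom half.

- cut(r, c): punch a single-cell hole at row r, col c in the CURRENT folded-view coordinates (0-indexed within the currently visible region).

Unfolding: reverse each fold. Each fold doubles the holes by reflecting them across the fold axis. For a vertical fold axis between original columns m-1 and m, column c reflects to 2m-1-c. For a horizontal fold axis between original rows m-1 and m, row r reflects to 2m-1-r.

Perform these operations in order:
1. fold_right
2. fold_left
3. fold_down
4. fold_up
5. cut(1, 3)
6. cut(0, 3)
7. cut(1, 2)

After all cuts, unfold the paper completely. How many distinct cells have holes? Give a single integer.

Answer: 48

Derivation:
Op 1 fold_right: fold axis v@8; visible region now rows[0,8) x cols[8,16) = 8x8
Op 2 fold_left: fold axis v@12; visible region now rows[0,8) x cols[8,12) = 8x4
Op 3 fold_down: fold axis h@4; visible region now rows[4,8) x cols[8,12) = 4x4
Op 4 fold_up: fold axis h@6; visible region now rows[4,6) x cols[8,12) = 2x4
Op 5 cut(1, 3): punch at orig (5,11); cuts so far [(5, 11)]; region rows[4,6) x cols[8,12) = 2x4
Op 6 cut(0, 3): punch at orig (4,11); cuts so far [(4, 11), (5, 11)]; region rows[4,6) x cols[8,12) = 2x4
Op 7 cut(1, 2): punch at orig (5,10); cuts so far [(4, 11), (5, 10), (5, 11)]; region rows[4,6) x cols[8,12) = 2x4
Unfold 1 (reflect across h@6): 6 holes -> [(4, 11), (5, 10), (5, 11), (6, 10), (6, 11), (7, 11)]
Unfold 2 (reflect across h@4): 12 holes -> [(0, 11), (1, 10), (1, 11), (2, 10), (2, 11), (3, 11), (4, 11), (5, 10), (5, 11), (6, 10), (6, 11), (7, 11)]
Unfold 3 (reflect across v@12): 24 holes -> [(0, 11), (0, 12), (1, 10), (1, 11), (1, 12), (1, 13), (2, 10), (2, 11), (2, 12), (2, 13), (3, 11), (3, 12), (4, 11), (4, 12), (5, 10), (5, 11), (5, 12), (5, 13), (6, 10), (6, 11), (6, 12), (6, 13), (7, 11), (7, 12)]
Unfold 4 (reflect across v@8): 48 holes -> [(0, 3), (0, 4), (0, 11), (0, 12), (1, 2), (1, 3), (1, 4), (1, 5), (1, 10), (1, 11), (1, 12), (1, 13), (2, 2), (2, 3), (2, 4), (2, 5), (2, 10), (2, 11), (2, 12), (2, 13), (3, 3), (3, 4), (3, 11), (3, 12), (4, 3), (4, 4), (4, 11), (4, 12), (5, 2), (5, 3), (5, 4), (5, 5), (5, 10), (5, 11), (5, 12), (5, 13), (6, 2), (6, 3), (6, 4), (6, 5), (6, 10), (6, 11), (6, 12), (6, 13), (7, 3), (7, 4), (7, 11), (7, 12)]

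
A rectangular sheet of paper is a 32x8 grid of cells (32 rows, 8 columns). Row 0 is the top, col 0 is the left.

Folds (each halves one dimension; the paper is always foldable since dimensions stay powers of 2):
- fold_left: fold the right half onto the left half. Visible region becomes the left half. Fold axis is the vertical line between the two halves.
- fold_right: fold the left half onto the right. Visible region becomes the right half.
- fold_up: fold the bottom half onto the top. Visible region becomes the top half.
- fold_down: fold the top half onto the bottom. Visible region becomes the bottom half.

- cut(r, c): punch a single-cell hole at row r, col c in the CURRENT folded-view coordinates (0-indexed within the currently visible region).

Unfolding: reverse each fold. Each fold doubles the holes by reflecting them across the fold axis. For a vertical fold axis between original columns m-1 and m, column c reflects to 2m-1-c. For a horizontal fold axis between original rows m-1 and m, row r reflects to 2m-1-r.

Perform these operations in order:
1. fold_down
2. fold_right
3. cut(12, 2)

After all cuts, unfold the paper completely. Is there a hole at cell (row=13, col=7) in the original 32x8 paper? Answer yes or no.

Op 1 fold_down: fold axis h@16; visible region now rows[16,32) x cols[0,8) = 16x8
Op 2 fold_right: fold axis v@4; visible region now rows[16,32) x cols[4,8) = 16x4
Op 3 cut(12, 2): punch at orig (28,6); cuts so far [(28, 6)]; region rows[16,32) x cols[4,8) = 16x4
Unfold 1 (reflect across v@4): 2 holes -> [(28, 1), (28, 6)]
Unfold 2 (reflect across h@16): 4 holes -> [(3, 1), (3, 6), (28, 1), (28, 6)]
Holes: [(3, 1), (3, 6), (28, 1), (28, 6)]

Answer: no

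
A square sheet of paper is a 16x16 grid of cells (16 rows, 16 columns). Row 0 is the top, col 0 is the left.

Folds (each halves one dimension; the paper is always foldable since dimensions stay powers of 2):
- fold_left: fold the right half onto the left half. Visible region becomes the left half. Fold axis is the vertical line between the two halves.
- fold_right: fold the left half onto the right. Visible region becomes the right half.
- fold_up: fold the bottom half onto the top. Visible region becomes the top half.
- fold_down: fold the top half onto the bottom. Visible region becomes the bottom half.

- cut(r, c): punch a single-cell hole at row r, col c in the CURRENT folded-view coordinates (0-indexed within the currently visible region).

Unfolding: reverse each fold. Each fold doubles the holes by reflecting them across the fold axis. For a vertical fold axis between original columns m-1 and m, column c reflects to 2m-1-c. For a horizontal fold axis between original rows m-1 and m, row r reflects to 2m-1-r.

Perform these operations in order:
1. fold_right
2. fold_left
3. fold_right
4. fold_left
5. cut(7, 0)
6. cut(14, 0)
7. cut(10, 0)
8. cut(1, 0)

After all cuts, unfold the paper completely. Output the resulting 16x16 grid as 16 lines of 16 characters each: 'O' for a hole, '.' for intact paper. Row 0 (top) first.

Op 1 fold_right: fold axis v@8; visible region now rows[0,16) x cols[8,16) = 16x8
Op 2 fold_left: fold axis v@12; visible region now rows[0,16) x cols[8,12) = 16x4
Op 3 fold_right: fold axis v@10; visible region now rows[0,16) x cols[10,12) = 16x2
Op 4 fold_left: fold axis v@11; visible region now rows[0,16) x cols[10,11) = 16x1
Op 5 cut(7, 0): punch at orig (7,10); cuts so far [(7, 10)]; region rows[0,16) x cols[10,11) = 16x1
Op 6 cut(14, 0): punch at orig (14,10); cuts so far [(7, 10), (14, 10)]; region rows[0,16) x cols[10,11) = 16x1
Op 7 cut(10, 0): punch at orig (10,10); cuts so far [(7, 10), (10, 10), (14, 10)]; region rows[0,16) x cols[10,11) = 16x1
Op 8 cut(1, 0): punch at orig (1,10); cuts so far [(1, 10), (7, 10), (10, 10), (14, 10)]; region rows[0,16) x cols[10,11) = 16x1
Unfold 1 (reflect across v@11): 8 holes -> [(1, 10), (1, 11), (7, 10), (7, 11), (10, 10), (10, 11), (14, 10), (14, 11)]
Unfold 2 (reflect across v@10): 16 holes -> [(1, 8), (1, 9), (1, 10), (1, 11), (7, 8), (7, 9), (7, 10), (7, 11), (10, 8), (10, 9), (10, 10), (10, 11), (14, 8), (14, 9), (14, 10), (14, 11)]
Unfold 3 (reflect across v@12): 32 holes -> [(1, 8), (1, 9), (1, 10), (1, 11), (1, 12), (1, 13), (1, 14), (1, 15), (7, 8), (7, 9), (7, 10), (7, 11), (7, 12), (7, 13), (7, 14), (7, 15), (10, 8), (10, 9), (10, 10), (10, 11), (10, 12), (10, 13), (10, 14), (10, 15), (14, 8), (14, 9), (14, 10), (14, 11), (14, 12), (14, 13), (14, 14), (14, 15)]
Unfold 4 (reflect across v@8): 64 holes -> [(1, 0), (1, 1), (1, 2), (1, 3), (1, 4), (1, 5), (1, 6), (1, 7), (1, 8), (1, 9), (1, 10), (1, 11), (1, 12), (1, 13), (1, 14), (1, 15), (7, 0), (7, 1), (7, 2), (7, 3), (7, 4), (7, 5), (7, 6), (7, 7), (7, 8), (7, 9), (7, 10), (7, 11), (7, 12), (7, 13), (7, 14), (7, 15), (10, 0), (10, 1), (10, 2), (10, 3), (10, 4), (10, 5), (10, 6), (10, 7), (10, 8), (10, 9), (10, 10), (10, 11), (10, 12), (10, 13), (10, 14), (10, 15), (14, 0), (14, 1), (14, 2), (14, 3), (14, 4), (14, 5), (14, 6), (14, 7), (14, 8), (14, 9), (14, 10), (14, 11), (14, 12), (14, 13), (14, 14), (14, 15)]

Answer: ................
OOOOOOOOOOOOOOOO
................
................
................
................
................
OOOOOOOOOOOOOOOO
................
................
OOOOOOOOOOOOOOOO
................
................
................
OOOOOOOOOOOOOOOO
................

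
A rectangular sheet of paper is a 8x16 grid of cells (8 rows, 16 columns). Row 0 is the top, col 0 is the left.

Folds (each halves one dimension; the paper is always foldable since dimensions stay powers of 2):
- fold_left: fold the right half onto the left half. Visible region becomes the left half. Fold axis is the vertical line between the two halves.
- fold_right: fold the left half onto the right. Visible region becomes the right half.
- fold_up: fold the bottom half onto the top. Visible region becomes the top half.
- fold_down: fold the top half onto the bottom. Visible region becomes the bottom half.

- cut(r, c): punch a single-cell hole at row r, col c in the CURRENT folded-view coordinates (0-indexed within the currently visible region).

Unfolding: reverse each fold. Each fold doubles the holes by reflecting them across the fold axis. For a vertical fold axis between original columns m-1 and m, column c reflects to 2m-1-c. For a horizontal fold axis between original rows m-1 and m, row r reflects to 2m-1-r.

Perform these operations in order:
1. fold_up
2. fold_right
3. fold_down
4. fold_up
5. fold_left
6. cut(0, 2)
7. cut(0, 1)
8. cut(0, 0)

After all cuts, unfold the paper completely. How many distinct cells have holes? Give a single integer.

Op 1 fold_up: fold axis h@4; visible region now rows[0,4) x cols[0,16) = 4x16
Op 2 fold_right: fold axis v@8; visible region now rows[0,4) x cols[8,16) = 4x8
Op 3 fold_down: fold axis h@2; visible region now rows[2,4) x cols[8,16) = 2x8
Op 4 fold_up: fold axis h@3; visible region now rows[2,3) x cols[8,16) = 1x8
Op 5 fold_left: fold axis v@12; visible region now rows[2,3) x cols[8,12) = 1x4
Op 6 cut(0, 2): punch at orig (2,10); cuts so far [(2, 10)]; region rows[2,3) x cols[8,12) = 1x4
Op 7 cut(0, 1): punch at orig (2,9); cuts so far [(2, 9), (2, 10)]; region rows[2,3) x cols[8,12) = 1x4
Op 8 cut(0, 0): punch at orig (2,8); cuts so far [(2, 8), (2, 9), (2, 10)]; region rows[2,3) x cols[8,12) = 1x4
Unfold 1 (reflect across v@12): 6 holes -> [(2, 8), (2, 9), (2, 10), (2, 13), (2, 14), (2, 15)]
Unfold 2 (reflect across h@3): 12 holes -> [(2, 8), (2, 9), (2, 10), (2, 13), (2, 14), (2, 15), (3, 8), (3, 9), (3, 10), (3, 13), (3, 14), (3, 15)]
Unfold 3 (reflect across h@2): 24 holes -> [(0, 8), (0, 9), (0, 10), (0, 13), (0, 14), (0, 15), (1, 8), (1, 9), (1, 10), (1, 13), (1, 14), (1, 15), (2, 8), (2, 9), (2, 10), (2, 13), (2, 14), (2, 15), (3, 8), (3, 9), (3, 10), (3, 13), (3, 14), (3, 15)]
Unfold 4 (reflect across v@8): 48 holes -> [(0, 0), (0, 1), (0, 2), (0, 5), (0, 6), (0, 7), (0, 8), (0, 9), (0, 10), (0, 13), (0, 14), (0, 15), (1, 0), (1, 1), (1, 2), (1, 5), (1, 6), (1, 7), (1, 8), (1, 9), (1, 10), (1, 13), (1, 14), (1, 15), (2, 0), (2, 1), (2, 2), (2, 5), (2, 6), (2, 7), (2, 8), (2, 9), (2, 10), (2, 13), (2, 14), (2, 15), (3, 0), (3, 1), (3, 2), (3, 5), (3, 6), (3, 7), (3, 8), (3, 9), (3, 10), (3, 13), (3, 14), (3, 15)]
Unfold 5 (reflect across h@4): 96 holes -> [(0, 0), (0, 1), (0, 2), (0, 5), (0, 6), (0, 7), (0, 8), (0, 9), (0, 10), (0, 13), (0, 14), (0, 15), (1, 0), (1, 1), (1, 2), (1, 5), (1, 6), (1, 7), (1, 8), (1, 9), (1, 10), (1, 13), (1, 14), (1, 15), (2, 0), (2, 1), (2, 2), (2, 5), (2, 6), (2, 7), (2, 8), (2, 9), (2, 10), (2, 13), (2, 14), (2, 15), (3, 0), (3, 1), (3, 2), (3, 5), (3, 6), (3, 7), (3, 8), (3, 9), (3, 10), (3, 13), (3, 14), (3, 15), (4, 0), (4, 1), (4, 2), (4, 5), (4, 6), (4, 7), (4, 8), (4, 9), (4, 10), (4, 13), (4, 14), (4, 15), (5, 0), (5, 1), (5, 2), (5, 5), (5, 6), (5, 7), (5, 8), (5, 9), (5, 10), (5, 13), (5, 14), (5, 15), (6, 0), (6, 1), (6, 2), (6, 5), (6, 6), (6, 7), (6, 8), (6, 9), (6, 10), (6, 13), (6, 14), (6, 15), (7, 0), (7, 1), (7, 2), (7, 5), (7, 6), (7, 7), (7, 8), (7, 9), (7, 10), (7, 13), (7, 14), (7, 15)]

Answer: 96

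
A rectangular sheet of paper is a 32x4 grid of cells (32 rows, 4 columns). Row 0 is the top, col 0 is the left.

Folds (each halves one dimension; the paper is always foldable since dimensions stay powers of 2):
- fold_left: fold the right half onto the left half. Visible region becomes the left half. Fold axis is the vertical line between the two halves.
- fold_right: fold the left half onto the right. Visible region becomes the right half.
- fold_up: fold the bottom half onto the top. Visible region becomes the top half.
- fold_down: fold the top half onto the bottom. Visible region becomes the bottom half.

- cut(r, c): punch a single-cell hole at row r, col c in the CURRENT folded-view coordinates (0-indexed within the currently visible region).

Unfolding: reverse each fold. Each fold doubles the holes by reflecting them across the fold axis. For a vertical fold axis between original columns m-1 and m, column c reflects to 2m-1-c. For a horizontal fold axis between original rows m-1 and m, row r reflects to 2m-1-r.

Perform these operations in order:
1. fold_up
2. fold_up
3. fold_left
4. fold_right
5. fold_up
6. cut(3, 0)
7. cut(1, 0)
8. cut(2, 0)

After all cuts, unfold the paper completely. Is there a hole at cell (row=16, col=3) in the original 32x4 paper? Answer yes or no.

Op 1 fold_up: fold axis h@16; visible region now rows[0,16) x cols[0,4) = 16x4
Op 2 fold_up: fold axis h@8; visible region now rows[0,8) x cols[0,4) = 8x4
Op 3 fold_left: fold axis v@2; visible region now rows[0,8) x cols[0,2) = 8x2
Op 4 fold_right: fold axis v@1; visible region now rows[0,8) x cols[1,2) = 8x1
Op 5 fold_up: fold axis h@4; visible region now rows[0,4) x cols[1,2) = 4x1
Op 6 cut(3, 0): punch at orig (3,1); cuts so far [(3, 1)]; region rows[0,4) x cols[1,2) = 4x1
Op 7 cut(1, 0): punch at orig (1,1); cuts so far [(1, 1), (3, 1)]; region rows[0,4) x cols[1,2) = 4x1
Op 8 cut(2, 0): punch at orig (2,1); cuts so far [(1, 1), (2, 1), (3, 1)]; region rows[0,4) x cols[1,2) = 4x1
Unfold 1 (reflect across h@4): 6 holes -> [(1, 1), (2, 1), (3, 1), (4, 1), (5, 1), (6, 1)]
Unfold 2 (reflect across v@1): 12 holes -> [(1, 0), (1, 1), (2, 0), (2, 1), (3, 0), (3, 1), (4, 0), (4, 1), (5, 0), (5, 1), (6, 0), (6, 1)]
Unfold 3 (reflect across v@2): 24 holes -> [(1, 0), (1, 1), (1, 2), (1, 3), (2, 0), (2, 1), (2, 2), (2, 3), (3, 0), (3, 1), (3, 2), (3, 3), (4, 0), (4, 1), (4, 2), (4, 3), (5, 0), (5, 1), (5, 2), (5, 3), (6, 0), (6, 1), (6, 2), (6, 3)]
Unfold 4 (reflect across h@8): 48 holes -> [(1, 0), (1, 1), (1, 2), (1, 3), (2, 0), (2, 1), (2, 2), (2, 3), (3, 0), (3, 1), (3, 2), (3, 3), (4, 0), (4, 1), (4, 2), (4, 3), (5, 0), (5, 1), (5, 2), (5, 3), (6, 0), (6, 1), (6, 2), (6, 3), (9, 0), (9, 1), (9, 2), (9, 3), (10, 0), (10, 1), (10, 2), (10, 3), (11, 0), (11, 1), (11, 2), (11, 3), (12, 0), (12, 1), (12, 2), (12, 3), (13, 0), (13, 1), (13, 2), (13, 3), (14, 0), (14, 1), (14, 2), (14, 3)]
Unfold 5 (reflect across h@16): 96 holes -> [(1, 0), (1, 1), (1, 2), (1, 3), (2, 0), (2, 1), (2, 2), (2, 3), (3, 0), (3, 1), (3, 2), (3, 3), (4, 0), (4, 1), (4, 2), (4, 3), (5, 0), (5, 1), (5, 2), (5, 3), (6, 0), (6, 1), (6, 2), (6, 3), (9, 0), (9, 1), (9, 2), (9, 3), (10, 0), (10, 1), (10, 2), (10, 3), (11, 0), (11, 1), (11, 2), (11, 3), (12, 0), (12, 1), (12, 2), (12, 3), (13, 0), (13, 1), (13, 2), (13, 3), (14, 0), (14, 1), (14, 2), (14, 3), (17, 0), (17, 1), (17, 2), (17, 3), (18, 0), (18, 1), (18, 2), (18, 3), (19, 0), (19, 1), (19, 2), (19, 3), (20, 0), (20, 1), (20, 2), (20, 3), (21, 0), (21, 1), (21, 2), (21, 3), (22, 0), (22, 1), (22, 2), (22, 3), (25, 0), (25, 1), (25, 2), (25, 3), (26, 0), (26, 1), (26, 2), (26, 3), (27, 0), (27, 1), (27, 2), (27, 3), (28, 0), (28, 1), (28, 2), (28, 3), (29, 0), (29, 1), (29, 2), (29, 3), (30, 0), (30, 1), (30, 2), (30, 3)]
Holes: [(1, 0), (1, 1), (1, 2), (1, 3), (2, 0), (2, 1), (2, 2), (2, 3), (3, 0), (3, 1), (3, 2), (3, 3), (4, 0), (4, 1), (4, 2), (4, 3), (5, 0), (5, 1), (5, 2), (5, 3), (6, 0), (6, 1), (6, 2), (6, 3), (9, 0), (9, 1), (9, 2), (9, 3), (10, 0), (10, 1), (10, 2), (10, 3), (11, 0), (11, 1), (11, 2), (11, 3), (12, 0), (12, 1), (12, 2), (12, 3), (13, 0), (13, 1), (13, 2), (13, 3), (14, 0), (14, 1), (14, 2), (14, 3), (17, 0), (17, 1), (17, 2), (17, 3), (18, 0), (18, 1), (18, 2), (18, 3), (19, 0), (19, 1), (19, 2), (19, 3), (20, 0), (20, 1), (20, 2), (20, 3), (21, 0), (21, 1), (21, 2), (21, 3), (22, 0), (22, 1), (22, 2), (22, 3), (25, 0), (25, 1), (25, 2), (25, 3), (26, 0), (26, 1), (26, 2), (26, 3), (27, 0), (27, 1), (27, 2), (27, 3), (28, 0), (28, 1), (28, 2), (28, 3), (29, 0), (29, 1), (29, 2), (29, 3), (30, 0), (30, 1), (30, 2), (30, 3)]

Answer: no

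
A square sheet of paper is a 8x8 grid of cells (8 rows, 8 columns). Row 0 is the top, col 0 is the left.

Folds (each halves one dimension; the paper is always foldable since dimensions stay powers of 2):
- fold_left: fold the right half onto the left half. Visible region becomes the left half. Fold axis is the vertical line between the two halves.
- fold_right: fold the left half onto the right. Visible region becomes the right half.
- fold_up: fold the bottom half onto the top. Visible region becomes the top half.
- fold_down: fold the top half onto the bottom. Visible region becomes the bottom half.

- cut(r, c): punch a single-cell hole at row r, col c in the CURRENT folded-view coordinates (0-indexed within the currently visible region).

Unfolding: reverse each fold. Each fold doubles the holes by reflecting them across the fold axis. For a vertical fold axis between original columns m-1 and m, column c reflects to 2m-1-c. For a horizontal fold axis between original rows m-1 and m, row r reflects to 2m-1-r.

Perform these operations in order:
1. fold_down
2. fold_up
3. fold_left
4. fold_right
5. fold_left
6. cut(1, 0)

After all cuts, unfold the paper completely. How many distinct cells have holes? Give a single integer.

Answer: 32

Derivation:
Op 1 fold_down: fold axis h@4; visible region now rows[4,8) x cols[0,8) = 4x8
Op 2 fold_up: fold axis h@6; visible region now rows[4,6) x cols[0,8) = 2x8
Op 3 fold_left: fold axis v@4; visible region now rows[4,6) x cols[0,4) = 2x4
Op 4 fold_right: fold axis v@2; visible region now rows[4,6) x cols[2,4) = 2x2
Op 5 fold_left: fold axis v@3; visible region now rows[4,6) x cols[2,3) = 2x1
Op 6 cut(1, 0): punch at orig (5,2); cuts so far [(5, 2)]; region rows[4,6) x cols[2,3) = 2x1
Unfold 1 (reflect across v@3): 2 holes -> [(5, 2), (5, 3)]
Unfold 2 (reflect across v@2): 4 holes -> [(5, 0), (5, 1), (5, 2), (5, 3)]
Unfold 3 (reflect across v@4): 8 holes -> [(5, 0), (5, 1), (5, 2), (5, 3), (5, 4), (5, 5), (5, 6), (5, 7)]
Unfold 4 (reflect across h@6): 16 holes -> [(5, 0), (5, 1), (5, 2), (5, 3), (5, 4), (5, 5), (5, 6), (5, 7), (6, 0), (6, 1), (6, 2), (6, 3), (6, 4), (6, 5), (6, 6), (6, 7)]
Unfold 5 (reflect across h@4): 32 holes -> [(1, 0), (1, 1), (1, 2), (1, 3), (1, 4), (1, 5), (1, 6), (1, 7), (2, 0), (2, 1), (2, 2), (2, 3), (2, 4), (2, 5), (2, 6), (2, 7), (5, 0), (5, 1), (5, 2), (5, 3), (5, 4), (5, 5), (5, 6), (5, 7), (6, 0), (6, 1), (6, 2), (6, 3), (6, 4), (6, 5), (6, 6), (6, 7)]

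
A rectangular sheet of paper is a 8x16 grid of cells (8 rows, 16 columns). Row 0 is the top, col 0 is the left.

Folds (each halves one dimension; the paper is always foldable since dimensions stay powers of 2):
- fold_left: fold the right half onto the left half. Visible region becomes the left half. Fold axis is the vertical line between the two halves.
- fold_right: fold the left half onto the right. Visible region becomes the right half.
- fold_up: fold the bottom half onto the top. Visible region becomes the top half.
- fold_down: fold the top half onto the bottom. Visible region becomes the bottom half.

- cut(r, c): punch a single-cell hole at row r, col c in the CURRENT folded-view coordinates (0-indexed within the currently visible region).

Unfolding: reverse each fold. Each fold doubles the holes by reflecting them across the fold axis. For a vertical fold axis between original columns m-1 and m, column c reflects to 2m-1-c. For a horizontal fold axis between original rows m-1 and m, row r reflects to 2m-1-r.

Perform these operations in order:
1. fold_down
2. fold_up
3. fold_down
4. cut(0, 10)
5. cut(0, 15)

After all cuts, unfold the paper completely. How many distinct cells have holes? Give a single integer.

Answer: 16

Derivation:
Op 1 fold_down: fold axis h@4; visible region now rows[4,8) x cols[0,16) = 4x16
Op 2 fold_up: fold axis h@6; visible region now rows[4,6) x cols[0,16) = 2x16
Op 3 fold_down: fold axis h@5; visible region now rows[5,6) x cols[0,16) = 1x16
Op 4 cut(0, 10): punch at orig (5,10); cuts so far [(5, 10)]; region rows[5,6) x cols[0,16) = 1x16
Op 5 cut(0, 15): punch at orig (5,15); cuts so far [(5, 10), (5, 15)]; region rows[5,6) x cols[0,16) = 1x16
Unfold 1 (reflect across h@5): 4 holes -> [(4, 10), (4, 15), (5, 10), (5, 15)]
Unfold 2 (reflect across h@6): 8 holes -> [(4, 10), (4, 15), (5, 10), (5, 15), (6, 10), (6, 15), (7, 10), (7, 15)]
Unfold 3 (reflect across h@4): 16 holes -> [(0, 10), (0, 15), (1, 10), (1, 15), (2, 10), (2, 15), (3, 10), (3, 15), (4, 10), (4, 15), (5, 10), (5, 15), (6, 10), (6, 15), (7, 10), (7, 15)]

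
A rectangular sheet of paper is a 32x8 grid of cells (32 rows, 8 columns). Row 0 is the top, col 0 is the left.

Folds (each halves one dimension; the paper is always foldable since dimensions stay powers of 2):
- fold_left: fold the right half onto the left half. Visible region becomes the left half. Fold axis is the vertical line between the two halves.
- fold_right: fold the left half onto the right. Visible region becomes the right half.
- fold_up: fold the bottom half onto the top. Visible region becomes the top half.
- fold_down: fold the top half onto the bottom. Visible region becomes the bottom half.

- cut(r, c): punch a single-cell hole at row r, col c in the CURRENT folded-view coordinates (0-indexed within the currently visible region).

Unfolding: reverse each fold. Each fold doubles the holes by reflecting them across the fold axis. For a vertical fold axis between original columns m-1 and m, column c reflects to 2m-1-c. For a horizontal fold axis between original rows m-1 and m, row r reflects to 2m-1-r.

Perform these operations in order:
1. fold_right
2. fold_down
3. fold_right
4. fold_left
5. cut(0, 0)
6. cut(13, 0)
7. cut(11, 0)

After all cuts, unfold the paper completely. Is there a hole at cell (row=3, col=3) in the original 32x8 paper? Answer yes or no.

Answer: no

Derivation:
Op 1 fold_right: fold axis v@4; visible region now rows[0,32) x cols[4,8) = 32x4
Op 2 fold_down: fold axis h@16; visible region now rows[16,32) x cols[4,8) = 16x4
Op 3 fold_right: fold axis v@6; visible region now rows[16,32) x cols[6,8) = 16x2
Op 4 fold_left: fold axis v@7; visible region now rows[16,32) x cols[6,7) = 16x1
Op 5 cut(0, 0): punch at orig (16,6); cuts so far [(16, 6)]; region rows[16,32) x cols[6,7) = 16x1
Op 6 cut(13, 0): punch at orig (29,6); cuts so far [(16, 6), (29, 6)]; region rows[16,32) x cols[6,7) = 16x1
Op 7 cut(11, 0): punch at orig (27,6); cuts so far [(16, 6), (27, 6), (29, 6)]; region rows[16,32) x cols[6,7) = 16x1
Unfold 1 (reflect across v@7): 6 holes -> [(16, 6), (16, 7), (27, 6), (27, 7), (29, 6), (29, 7)]
Unfold 2 (reflect across v@6): 12 holes -> [(16, 4), (16, 5), (16, 6), (16, 7), (27, 4), (27, 5), (27, 6), (27, 7), (29, 4), (29, 5), (29, 6), (29, 7)]
Unfold 3 (reflect across h@16): 24 holes -> [(2, 4), (2, 5), (2, 6), (2, 7), (4, 4), (4, 5), (4, 6), (4, 7), (15, 4), (15, 5), (15, 6), (15, 7), (16, 4), (16, 5), (16, 6), (16, 7), (27, 4), (27, 5), (27, 6), (27, 7), (29, 4), (29, 5), (29, 6), (29, 7)]
Unfold 4 (reflect across v@4): 48 holes -> [(2, 0), (2, 1), (2, 2), (2, 3), (2, 4), (2, 5), (2, 6), (2, 7), (4, 0), (4, 1), (4, 2), (4, 3), (4, 4), (4, 5), (4, 6), (4, 7), (15, 0), (15, 1), (15, 2), (15, 3), (15, 4), (15, 5), (15, 6), (15, 7), (16, 0), (16, 1), (16, 2), (16, 3), (16, 4), (16, 5), (16, 6), (16, 7), (27, 0), (27, 1), (27, 2), (27, 3), (27, 4), (27, 5), (27, 6), (27, 7), (29, 0), (29, 1), (29, 2), (29, 3), (29, 4), (29, 5), (29, 6), (29, 7)]
Holes: [(2, 0), (2, 1), (2, 2), (2, 3), (2, 4), (2, 5), (2, 6), (2, 7), (4, 0), (4, 1), (4, 2), (4, 3), (4, 4), (4, 5), (4, 6), (4, 7), (15, 0), (15, 1), (15, 2), (15, 3), (15, 4), (15, 5), (15, 6), (15, 7), (16, 0), (16, 1), (16, 2), (16, 3), (16, 4), (16, 5), (16, 6), (16, 7), (27, 0), (27, 1), (27, 2), (27, 3), (27, 4), (27, 5), (27, 6), (27, 7), (29, 0), (29, 1), (29, 2), (29, 3), (29, 4), (29, 5), (29, 6), (29, 7)]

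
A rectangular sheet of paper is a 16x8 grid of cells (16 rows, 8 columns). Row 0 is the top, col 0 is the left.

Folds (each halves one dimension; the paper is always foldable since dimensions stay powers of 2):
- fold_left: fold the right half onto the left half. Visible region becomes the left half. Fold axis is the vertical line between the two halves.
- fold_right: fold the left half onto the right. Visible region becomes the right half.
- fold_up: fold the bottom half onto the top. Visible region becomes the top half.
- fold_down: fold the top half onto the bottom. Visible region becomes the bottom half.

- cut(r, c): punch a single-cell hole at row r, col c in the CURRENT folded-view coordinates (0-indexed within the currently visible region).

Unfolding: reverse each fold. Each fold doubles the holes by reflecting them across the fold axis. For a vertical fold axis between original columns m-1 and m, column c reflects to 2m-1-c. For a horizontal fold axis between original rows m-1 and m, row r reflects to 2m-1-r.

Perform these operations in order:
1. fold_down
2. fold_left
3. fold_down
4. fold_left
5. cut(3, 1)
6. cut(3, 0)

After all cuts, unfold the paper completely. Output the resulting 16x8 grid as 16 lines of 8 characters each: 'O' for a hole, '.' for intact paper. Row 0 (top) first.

Op 1 fold_down: fold axis h@8; visible region now rows[8,16) x cols[0,8) = 8x8
Op 2 fold_left: fold axis v@4; visible region now rows[8,16) x cols[0,4) = 8x4
Op 3 fold_down: fold axis h@12; visible region now rows[12,16) x cols[0,4) = 4x4
Op 4 fold_left: fold axis v@2; visible region now rows[12,16) x cols[0,2) = 4x2
Op 5 cut(3, 1): punch at orig (15,1); cuts so far [(15, 1)]; region rows[12,16) x cols[0,2) = 4x2
Op 6 cut(3, 0): punch at orig (15,0); cuts so far [(15, 0), (15, 1)]; region rows[12,16) x cols[0,2) = 4x2
Unfold 1 (reflect across v@2): 4 holes -> [(15, 0), (15, 1), (15, 2), (15, 3)]
Unfold 2 (reflect across h@12): 8 holes -> [(8, 0), (8, 1), (8, 2), (8, 3), (15, 0), (15, 1), (15, 2), (15, 3)]
Unfold 3 (reflect across v@4): 16 holes -> [(8, 0), (8, 1), (8, 2), (8, 3), (8, 4), (8, 5), (8, 6), (8, 7), (15, 0), (15, 1), (15, 2), (15, 3), (15, 4), (15, 5), (15, 6), (15, 7)]
Unfold 4 (reflect across h@8): 32 holes -> [(0, 0), (0, 1), (0, 2), (0, 3), (0, 4), (0, 5), (0, 6), (0, 7), (7, 0), (7, 1), (7, 2), (7, 3), (7, 4), (7, 5), (7, 6), (7, 7), (8, 0), (8, 1), (8, 2), (8, 3), (8, 4), (8, 5), (8, 6), (8, 7), (15, 0), (15, 1), (15, 2), (15, 3), (15, 4), (15, 5), (15, 6), (15, 7)]

Answer: OOOOOOOO
........
........
........
........
........
........
OOOOOOOO
OOOOOOOO
........
........
........
........
........
........
OOOOOOOO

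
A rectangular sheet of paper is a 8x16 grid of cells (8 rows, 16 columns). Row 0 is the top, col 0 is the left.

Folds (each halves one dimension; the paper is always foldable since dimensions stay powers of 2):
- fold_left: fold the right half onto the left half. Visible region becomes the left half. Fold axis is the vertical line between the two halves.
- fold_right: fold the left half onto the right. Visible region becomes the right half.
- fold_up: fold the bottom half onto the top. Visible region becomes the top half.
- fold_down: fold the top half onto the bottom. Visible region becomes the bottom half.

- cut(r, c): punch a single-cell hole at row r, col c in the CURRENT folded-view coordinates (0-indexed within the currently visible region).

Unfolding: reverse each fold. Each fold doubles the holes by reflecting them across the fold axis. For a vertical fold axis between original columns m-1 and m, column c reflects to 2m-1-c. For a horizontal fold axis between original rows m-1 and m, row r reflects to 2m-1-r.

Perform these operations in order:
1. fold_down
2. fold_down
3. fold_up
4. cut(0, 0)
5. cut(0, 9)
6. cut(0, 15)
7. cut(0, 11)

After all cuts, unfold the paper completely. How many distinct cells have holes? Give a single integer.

Answer: 32

Derivation:
Op 1 fold_down: fold axis h@4; visible region now rows[4,8) x cols[0,16) = 4x16
Op 2 fold_down: fold axis h@6; visible region now rows[6,8) x cols[0,16) = 2x16
Op 3 fold_up: fold axis h@7; visible region now rows[6,7) x cols[0,16) = 1x16
Op 4 cut(0, 0): punch at orig (6,0); cuts so far [(6, 0)]; region rows[6,7) x cols[0,16) = 1x16
Op 5 cut(0, 9): punch at orig (6,9); cuts so far [(6, 0), (6, 9)]; region rows[6,7) x cols[0,16) = 1x16
Op 6 cut(0, 15): punch at orig (6,15); cuts so far [(6, 0), (6, 9), (6, 15)]; region rows[6,7) x cols[0,16) = 1x16
Op 7 cut(0, 11): punch at orig (6,11); cuts so far [(6, 0), (6, 9), (6, 11), (6, 15)]; region rows[6,7) x cols[0,16) = 1x16
Unfold 1 (reflect across h@7): 8 holes -> [(6, 0), (6, 9), (6, 11), (6, 15), (7, 0), (7, 9), (7, 11), (7, 15)]
Unfold 2 (reflect across h@6): 16 holes -> [(4, 0), (4, 9), (4, 11), (4, 15), (5, 0), (5, 9), (5, 11), (5, 15), (6, 0), (6, 9), (6, 11), (6, 15), (7, 0), (7, 9), (7, 11), (7, 15)]
Unfold 3 (reflect across h@4): 32 holes -> [(0, 0), (0, 9), (0, 11), (0, 15), (1, 0), (1, 9), (1, 11), (1, 15), (2, 0), (2, 9), (2, 11), (2, 15), (3, 0), (3, 9), (3, 11), (3, 15), (4, 0), (4, 9), (4, 11), (4, 15), (5, 0), (5, 9), (5, 11), (5, 15), (6, 0), (6, 9), (6, 11), (6, 15), (7, 0), (7, 9), (7, 11), (7, 15)]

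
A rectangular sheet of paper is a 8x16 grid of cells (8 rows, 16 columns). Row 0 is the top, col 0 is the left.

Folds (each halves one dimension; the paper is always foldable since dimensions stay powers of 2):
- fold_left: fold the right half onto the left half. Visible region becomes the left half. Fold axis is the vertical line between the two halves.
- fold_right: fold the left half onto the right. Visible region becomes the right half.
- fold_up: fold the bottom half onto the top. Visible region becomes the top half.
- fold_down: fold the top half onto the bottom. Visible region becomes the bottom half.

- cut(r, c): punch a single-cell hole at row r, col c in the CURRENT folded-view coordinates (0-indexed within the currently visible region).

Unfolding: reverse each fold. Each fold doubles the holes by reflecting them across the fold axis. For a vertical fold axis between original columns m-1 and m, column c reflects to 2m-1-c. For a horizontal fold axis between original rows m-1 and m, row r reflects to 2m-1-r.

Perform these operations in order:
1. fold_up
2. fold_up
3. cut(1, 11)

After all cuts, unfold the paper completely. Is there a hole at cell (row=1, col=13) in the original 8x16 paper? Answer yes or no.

Op 1 fold_up: fold axis h@4; visible region now rows[0,4) x cols[0,16) = 4x16
Op 2 fold_up: fold axis h@2; visible region now rows[0,2) x cols[0,16) = 2x16
Op 3 cut(1, 11): punch at orig (1,11); cuts so far [(1, 11)]; region rows[0,2) x cols[0,16) = 2x16
Unfold 1 (reflect across h@2): 2 holes -> [(1, 11), (2, 11)]
Unfold 2 (reflect across h@4): 4 holes -> [(1, 11), (2, 11), (5, 11), (6, 11)]
Holes: [(1, 11), (2, 11), (5, 11), (6, 11)]

Answer: no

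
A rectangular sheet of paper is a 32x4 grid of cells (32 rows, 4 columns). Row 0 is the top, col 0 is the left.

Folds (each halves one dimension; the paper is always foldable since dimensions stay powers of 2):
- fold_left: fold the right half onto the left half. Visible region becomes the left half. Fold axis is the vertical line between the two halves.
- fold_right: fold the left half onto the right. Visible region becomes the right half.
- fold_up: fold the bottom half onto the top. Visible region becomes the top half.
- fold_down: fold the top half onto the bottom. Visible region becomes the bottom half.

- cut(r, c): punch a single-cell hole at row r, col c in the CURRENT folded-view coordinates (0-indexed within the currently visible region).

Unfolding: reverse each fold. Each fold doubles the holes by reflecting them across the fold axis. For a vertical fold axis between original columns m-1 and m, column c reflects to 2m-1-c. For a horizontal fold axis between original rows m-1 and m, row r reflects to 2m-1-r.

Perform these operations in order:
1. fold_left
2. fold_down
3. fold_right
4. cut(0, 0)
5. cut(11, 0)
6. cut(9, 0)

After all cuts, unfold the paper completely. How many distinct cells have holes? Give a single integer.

Op 1 fold_left: fold axis v@2; visible region now rows[0,32) x cols[0,2) = 32x2
Op 2 fold_down: fold axis h@16; visible region now rows[16,32) x cols[0,2) = 16x2
Op 3 fold_right: fold axis v@1; visible region now rows[16,32) x cols[1,2) = 16x1
Op 4 cut(0, 0): punch at orig (16,1); cuts so far [(16, 1)]; region rows[16,32) x cols[1,2) = 16x1
Op 5 cut(11, 0): punch at orig (27,1); cuts so far [(16, 1), (27, 1)]; region rows[16,32) x cols[1,2) = 16x1
Op 6 cut(9, 0): punch at orig (25,1); cuts so far [(16, 1), (25, 1), (27, 1)]; region rows[16,32) x cols[1,2) = 16x1
Unfold 1 (reflect across v@1): 6 holes -> [(16, 0), (16, 1), (25, 0), (25, 1), (27, 0), (27, 1)]
Unfold 2 (reflect across h@16): 12 holes -> [(4, 0), (4, 1), (6, 0), (6, 1), (15, 0), (15, 1), (16, 0), (16, 1), (25, 0), (25, 1), (27, 0), (27, 1)]
Unfold 3 (reflect across v@2): 24 holes -> [(4, 0), (4, 1), (4, 2), (4, 3), (6, 0), (6, 1), (6, 2), (6, 3), (15, 0), (15, 1), (15, 2), (15, 3), (16, 0), (16, 1), (16, 2), (16, 3), (25, 0), (25, 1), (25, 2), (25, 3), (27, 0), (27, 1), (27, 2), (27, 3)]

Answer: 24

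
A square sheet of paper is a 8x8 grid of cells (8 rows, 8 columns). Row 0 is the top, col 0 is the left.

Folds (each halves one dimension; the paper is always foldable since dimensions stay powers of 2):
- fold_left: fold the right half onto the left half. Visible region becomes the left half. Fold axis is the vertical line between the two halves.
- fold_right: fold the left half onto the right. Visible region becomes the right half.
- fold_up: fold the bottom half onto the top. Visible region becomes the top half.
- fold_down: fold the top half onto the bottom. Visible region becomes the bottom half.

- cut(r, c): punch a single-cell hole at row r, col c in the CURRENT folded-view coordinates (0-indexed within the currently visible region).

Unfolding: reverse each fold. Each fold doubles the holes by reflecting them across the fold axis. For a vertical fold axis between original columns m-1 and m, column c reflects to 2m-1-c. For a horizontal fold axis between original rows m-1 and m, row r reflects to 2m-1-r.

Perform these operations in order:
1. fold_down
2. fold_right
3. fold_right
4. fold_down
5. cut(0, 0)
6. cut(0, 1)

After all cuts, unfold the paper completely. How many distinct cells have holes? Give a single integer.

Op 1 fold_down: fold axis h@4; visible region now rows[4,8) x cols[0,8) = 4x8
Op 2 fold_right: fold axis v@4; visible region now rows[4,8) x cols[4,8) = 4x4
Op 3 fold_right: fold axis v@6; visible region now rows[4,8) x cols[6,8) = 4x2
Op 4 fold_down: fold axis h@6; visible region now rows[6,8) x cols[6,8) = 2x2
Op 5 cut(0, 0): punch at orig (6,6); cuts so far [(6, 6)]; region rows[6,8) x cols[6,8) = 2x2
Op 6 cut(0, 1): punch at orig (6,7); cuts so far [(6, 6), (6, 7)]; region rows[6,8) x cols[6,8) = 2x2
Unfold 1 (reflect across h@6): 4 holes -> [(5, 6), (5, 7), (6, 6), (6, 7)]
Unfold 2 (reflect across v@6): 8 holes -> [(5, 4), (5, 5), (5, 6), (5, 7), (6, 4), (6, 5), (6, 6), (6, 7)]
Unfold 3 (reflect across v@4): 16 holes -> [(5, 0), (5, 1), (5, 2), (5, 3), (5, 4), (5, 5), (5, 6), (5, 7), (6, 0), (6, 1), (6, 2), (6, 3), (6, 4), (6, 5), (6, 6), (6, 7)]
Unfold 4 (reflect across h@4): 32 holes -> [(1, 0), (1, 1), (1, 2), (1, 3), (1, 4), (1, 5), (1, 6), (1, 7), (2, 0), (2, 1), (2, 2), (2, 3), (2, 4), (2, 5), (2, 6), (2, 7), (5, 0), (5, 1), (5, 2), (5, 3), (5, 4), (5, 5), (5, 6), (5, 7), (6, 0), (6, 1), (6, 2), (6, 3), (6, 4), (6, 5), (6, 6), (6, 7)]

Answer: 32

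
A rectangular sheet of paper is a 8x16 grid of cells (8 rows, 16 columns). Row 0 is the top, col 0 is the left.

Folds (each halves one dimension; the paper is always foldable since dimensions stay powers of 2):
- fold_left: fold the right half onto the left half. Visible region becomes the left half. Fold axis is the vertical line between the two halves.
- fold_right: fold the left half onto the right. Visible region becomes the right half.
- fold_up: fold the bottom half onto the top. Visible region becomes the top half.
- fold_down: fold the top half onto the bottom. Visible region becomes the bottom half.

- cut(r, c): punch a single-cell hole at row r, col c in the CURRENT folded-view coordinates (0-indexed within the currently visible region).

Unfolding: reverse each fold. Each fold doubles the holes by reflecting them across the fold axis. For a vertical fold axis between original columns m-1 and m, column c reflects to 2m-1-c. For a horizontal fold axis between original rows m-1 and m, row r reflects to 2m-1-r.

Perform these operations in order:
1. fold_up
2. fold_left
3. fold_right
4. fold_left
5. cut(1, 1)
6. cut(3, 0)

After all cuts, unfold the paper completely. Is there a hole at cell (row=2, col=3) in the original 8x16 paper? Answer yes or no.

Op 1 fold_up: fold axis h@4; visible region now rows[0,4) x cols[0,16) = 4x16
Op 2 fold_left: fold axis v@8; visible region now rows[0,4) x cols[0,8) = 4x8
Op 3 fold_right: fold axis v@4; visible region now rows[0,4) x cols[4,8) = 4x4
Op 4 fold_left: fold axis v@6; visible region now rows[0,4) x cols[4,6) = 4x2
Op 5 cut(1, 1): punch at orig (1,5); cuts so far [(1, 5)]; region rows[0,4) x cols[4,6) = 4x2
Op 6 cut(3, 0): punch at orig (3,4); cuts so far [(1, 5), (3, 4)]; region rows[0,4) x cols[4,6) = 4x2
Unfold 1 (reflect across v@6): 4 holes -> [(1, 5), (1, 6), (3, 4), (3, 7)]
Unfold 2 (reflect across v@4): 8 holes -> [(1, 1), (1, 2), (1, 5), (1, 6), (3, 0), (3, 3), (3, 4), (3, 7)]
Unfold 3 (reflect across v@8): 16 holes -> [(1, 1), (1, 2), (1, 5), (1, 6), (1, 9), (1, 10), (1, 13), (1, 14), (3, 0), (3, 3), (3, 4), (3, 7), (3, 8), (3, 11), (3, 12), (3, 15)]
Unfold 4 (reflect across h@4): 32 holes -> [(1, 1), (1, 2), (1, 5), (1, 6), (1, 9), (1, 10), (1, 13), (1, 14), (3, 0), (3, 3), (3, 4), (3, 7), (3, 8), (3, 11), (3, 12), (3, 15), (4, 0), (4, 3), (4, 4), (4, 7), (4, 8), (4, 11), (4, 12), (4, 15), (6, 1), (6, 2), (6, 5), (6, 6), (6, 9), (6, 10), (6, 13), (6, 14)]
Holes: [(1, 1), (1, 2), (1, 5), (1, 6), (1, 9), (1, 10), (1, 13), (1, 14), (3, 0), (3, 3), (3, 4), (3, 7), (3, 8), (3, 11), (3, 12), (3, 15), (4, 0), (4, 3), (4, 4), (4, 7), (4, 8), (4, 11), (4, 12), (4, 15), (6, 1), (6, 2), (6, 5), (6, 6), (6, 9), (6, 10), (6, 13), (6, 14)]

Answer: no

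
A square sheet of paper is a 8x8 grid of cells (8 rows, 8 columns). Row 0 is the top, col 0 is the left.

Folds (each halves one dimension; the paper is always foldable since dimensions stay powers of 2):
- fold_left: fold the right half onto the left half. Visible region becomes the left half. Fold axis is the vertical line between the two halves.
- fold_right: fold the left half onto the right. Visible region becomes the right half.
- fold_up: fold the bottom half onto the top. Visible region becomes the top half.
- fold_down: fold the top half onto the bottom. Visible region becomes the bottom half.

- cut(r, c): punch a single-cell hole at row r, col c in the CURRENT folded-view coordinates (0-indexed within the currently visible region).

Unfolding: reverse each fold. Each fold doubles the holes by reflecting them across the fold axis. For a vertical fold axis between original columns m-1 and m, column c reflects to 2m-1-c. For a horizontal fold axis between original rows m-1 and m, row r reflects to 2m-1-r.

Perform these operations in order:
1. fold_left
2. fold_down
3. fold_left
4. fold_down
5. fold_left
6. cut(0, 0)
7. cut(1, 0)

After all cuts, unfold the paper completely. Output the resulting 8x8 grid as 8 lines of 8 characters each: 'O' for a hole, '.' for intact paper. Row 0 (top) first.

Answer: OOOOOOOO
OOOOOOOO
OOOOOOOO
OOOOOOOO
OOOOOOOO
OOOOOOOO
OOOOOOOO
OOOOOOOO

Derivation:
Op 1 fold_left: fold axis v@4; visible region now rows[0,8) x cols[0,4) = 8x4
Op 2 fold_down: fold axis h@4; visible region now rows[4,8) x cols[0,4) = 4x4
Op 3 fold_left: fold axis v@2; visible region now rows[4,8) x cols[0,2) = 4x2
Op 4 fold_down: fold axis h@6; visible region now rows[6,8) x cols[0,2) = 2x2
Op 5 fold_left: fold axis v@1; visible region now rows[6,8) x cols[0,1) = 2x1
Op 6 cut(0, 0): punch at orig (6,0); cuts so far [(6, 0)]; region rows[6,8) x cols[0,1) = 2x1
Op 7 cut(1, 0): punch at orig (7,0); cuts so far [(6, 0), (7, 0)]; region rows[6,8) x cols[0,1) = 2x1
Unfold 1 (reflect across v@1): 4 holes -> [(6, 0), (6, 1), (7, 0), (7, 1)]
Unfold 2 (reflect across h@6): 8 holes -> [(4, 0), (4, 1), (5, 0), (5, 1), (6, 0), (6, 1), (7, 0), (7, 1)]
Unfold 3 (reflect across v@2): 16 holes -> [(4, 0), (4, 1), (4, 2), (4, 3), (5, 0), (5, 1), (5, 2), (5, 3), (6, 0), (6, 1), (6, 2), (6, 3), (7, 0), (7, 1), (7, 2), (7, 3)]
Unfold 4 (reflect across h@4): 32 holes -> [(0, 0), (0, 1), (0, 2), (0, 3), (1, 0), (1, 1), (1, 2), (1, 3), (2, 0), (2, 1), (2, 2), (2, 3), (3, 0), (3, 1), (3, 2), (3, 3), (4, 0), (4, 1), (4, 2), (4, 3), (5, 0), (5, 1), (5, 2), (5, 3), (6, 0), (6, 1), (6, 2), (6, 3), (7, 0), (7, 1), (7, 2), (7, 3)]
Unfold 5 (reflect across v@4): 64 holes -> [(0, 0), (0, 1), (0, 2), (0, 3), (0, 4), (0, 5), (0, 6), (0, 7), (1, 0), (1, 1), (1, 2), (1, 3), (1, 4), (1, 5), (1, 6), (1, 7), (2, 0), (2, 1), (2, 2), (2, 3), (2, 4), (2, 5), (2, 6), (2, 7), (3, 0), (3, 1), (3, 2), (3, 3), (3, 4), (3, 5), (3, 6), (3, 7), (4, 0), (4, 1), (4, 2), (4, 3), (4, 4), (4, 5), (4, 6), (4, 7), (5, 0), (5, 1), (5, 2), (5, 3), (5, 4), (5, 5), (5, 6), (5, 7), (6, 0), (6, 1), (6, 2), (6, 3), (6, 4), (6, 5), (6, 6), (6, 7), (7, 0), (7, 1), (7, 2), (7, 3), (7, 4), (7, 5), (7, 6), (7, 7)]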